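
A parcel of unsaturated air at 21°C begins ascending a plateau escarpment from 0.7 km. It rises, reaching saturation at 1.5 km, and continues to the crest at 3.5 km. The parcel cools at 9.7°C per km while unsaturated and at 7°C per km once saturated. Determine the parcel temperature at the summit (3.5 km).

700–1500 m, dry: Δz = 0.8 km ⇒ ΔT = -7.76°C; T = 13.24°C
1500–3500 m, saturated: Δz = 2 km ⇒ ΔT = -14°C; T = -0.76°C

-0.76°C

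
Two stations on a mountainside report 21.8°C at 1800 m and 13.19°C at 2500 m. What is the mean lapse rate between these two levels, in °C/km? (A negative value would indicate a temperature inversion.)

12.3°C/km

Γ = −ΔT/Δz = (21.8 − 13.19) / (2500 − 1800) m
  = 8.61°C / 0.7 km = 12.3°C/km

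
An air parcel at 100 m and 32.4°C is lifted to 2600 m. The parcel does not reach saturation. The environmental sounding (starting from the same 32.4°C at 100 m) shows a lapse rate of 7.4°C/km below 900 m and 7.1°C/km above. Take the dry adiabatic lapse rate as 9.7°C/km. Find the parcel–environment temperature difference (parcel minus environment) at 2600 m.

-6.26°C (parcel cooler than environment)

Parcel:
  Dry to 2600 m: -9.7 × 2.5 km = -24.25°C, so T = 8.15°C.
Environment:
  Environment, lower layer to 900 m: -7.4 × 0.8 km = -5.92°C, so T = 26.48°C.
  Environment, upper layer to 2600 m: -7.1 × 1.7 km = -12.07°C, so T = 14.41°C.
T_parcel − T_env = 8.15 − 14.41 = -6.26°C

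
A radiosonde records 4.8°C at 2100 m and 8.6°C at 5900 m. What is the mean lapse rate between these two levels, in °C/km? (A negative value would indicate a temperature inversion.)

-1°C/km

Γ = −ΔT/Δz = (4.8 − 8.6) / (5900 − 2100) m
  = -3.8°C / 3.8 km = -1°C/km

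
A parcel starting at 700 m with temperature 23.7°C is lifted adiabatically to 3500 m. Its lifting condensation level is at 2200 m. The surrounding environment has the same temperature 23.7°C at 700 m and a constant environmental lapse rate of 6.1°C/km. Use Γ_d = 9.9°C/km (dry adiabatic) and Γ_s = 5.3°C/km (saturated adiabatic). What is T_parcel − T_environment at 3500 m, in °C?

-4.66°C (parcel cooler than environment)

Parcel:
  700 → 2200 m (dry, 9.9°C/km): ΔT = -9.9 × 1.5 = -14.85°C → T = 8.85°C
  2200 → 3500 m (saturated, 5.3°C/km): ΔT = -5.3 × 1.3 = -6.89°C → T = 1.96°C
Environment:
  700 → 3500 m (environment, 6.1°C/km): ΔT = -6.1 × 2.8 = -17.08°C → T = 6.62°C
T_parcel − T_env = 1.96 − 6.62 = -4.66°C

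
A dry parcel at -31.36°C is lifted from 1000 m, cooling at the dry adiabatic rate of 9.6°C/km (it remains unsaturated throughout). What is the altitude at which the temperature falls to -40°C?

1900 m

Height above start = (-31.36 − (-40)) / 9.6 = 0.9 km
Altitude = 1000 m + 900 m = 1900 m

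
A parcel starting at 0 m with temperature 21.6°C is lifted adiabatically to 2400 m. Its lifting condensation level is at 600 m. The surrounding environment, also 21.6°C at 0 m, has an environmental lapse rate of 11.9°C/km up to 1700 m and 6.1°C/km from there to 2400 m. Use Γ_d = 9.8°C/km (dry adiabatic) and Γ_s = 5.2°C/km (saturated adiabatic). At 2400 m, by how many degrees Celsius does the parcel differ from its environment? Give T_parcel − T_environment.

Parcel:
  0–600 m, dry: Δz = 0.6 km ⇒ ΔT = -5.88°C; T = 15.72°C
  600–2400 m, saturated: Δz = 1.8 km ⇒ ΔT = -9.36°C; T = 6.36°C
Environment:
  0–1700 m, environment, lower layer: Δz = 1.7 km ⇒ ΔT = -20.23°C; T = 1.37°C
  1700–2400 m, environment, upper layer: Δz = 0.7 km ⇒ ΔT = -4.27°C; T = -2.9°C
T_parcel − T_env = 6.36 − (-2.9) = +9.26°C

+9.26°C (parcel warmer than environment)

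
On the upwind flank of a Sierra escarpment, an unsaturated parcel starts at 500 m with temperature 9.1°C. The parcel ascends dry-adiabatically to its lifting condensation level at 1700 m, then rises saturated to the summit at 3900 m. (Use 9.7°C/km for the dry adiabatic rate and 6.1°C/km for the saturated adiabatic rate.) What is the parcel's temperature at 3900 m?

Dry to 1700 m: -9.7 × 1.2 km = -11.64°C, so T = -2.54°C.
Saturated to 3900 m: -6.1 × 2.2 km = -13.42°C, so T = -15.96°C.

-15.96°C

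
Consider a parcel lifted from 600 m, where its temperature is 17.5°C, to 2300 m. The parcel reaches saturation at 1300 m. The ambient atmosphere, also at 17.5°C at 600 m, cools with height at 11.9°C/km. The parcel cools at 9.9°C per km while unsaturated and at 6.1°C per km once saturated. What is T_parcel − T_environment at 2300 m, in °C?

Parcel:
  600–1300 m, dry: Δz = 0.7 km ⇒ ΔT = -6.93°C; T = 10.57°C
  1300–2300 m, saturated: Δz = 1 km ⇒ ΔT = -6.1°C; T = 4.47°C
Environment:
  600–2300 m, environment: Δz = 1.7 km ⇒ ΔT = -20.23°C; T = -2.73°C
T_parcel − T_env = 4.47 − (-2.73) = +7.2°C

+7.2°C (parcel warmer than environment)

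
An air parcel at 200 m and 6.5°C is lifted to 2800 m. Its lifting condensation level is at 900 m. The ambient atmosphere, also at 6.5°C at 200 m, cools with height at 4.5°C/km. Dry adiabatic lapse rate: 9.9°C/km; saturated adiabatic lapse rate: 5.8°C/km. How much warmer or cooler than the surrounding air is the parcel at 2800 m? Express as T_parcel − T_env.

-6.25°C (parcel cooler than environment)

Parcel:
  Dry to 900 m: -9.9 × 0.7 km = -6.93°C, so T = -0.43°C.
  Saturated to 2800 m: -5.8 × 1.9 km = -11.02°C, so T = -11.45°C.
Environment:
  Environment to 2800 m: -4.5 × 2.6 km = -11.7°C, so T = -5.2°C.
T_parcel − T_env = -11.45 − (-5.2) = -6.25°C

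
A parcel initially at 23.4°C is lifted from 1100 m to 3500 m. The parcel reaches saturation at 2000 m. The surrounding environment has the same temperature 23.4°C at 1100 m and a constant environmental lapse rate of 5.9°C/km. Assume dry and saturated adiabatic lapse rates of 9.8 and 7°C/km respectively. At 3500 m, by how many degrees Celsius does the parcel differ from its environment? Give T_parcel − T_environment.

-5.16°C (parcel cooler than environment)

Parcel:
  1100 → 2000 m (dry, 9.8°C/km): ΔT = -9.8 × 0.9 = -8.82°C → T = 14.58°C
  2000 → 3500 m (saturated, 7°C/km): ΔT = -7 × 1.5 = -10.5°C → T = 4.08°C
Environment:
  1100 → 3500 m (environment, 5.9°C/km): ΔT = -5.9 × 2.4 = -14.16°C → T = 9.24°C
T_parcel − T_env = 4.08 − 9.24 = -5.16°C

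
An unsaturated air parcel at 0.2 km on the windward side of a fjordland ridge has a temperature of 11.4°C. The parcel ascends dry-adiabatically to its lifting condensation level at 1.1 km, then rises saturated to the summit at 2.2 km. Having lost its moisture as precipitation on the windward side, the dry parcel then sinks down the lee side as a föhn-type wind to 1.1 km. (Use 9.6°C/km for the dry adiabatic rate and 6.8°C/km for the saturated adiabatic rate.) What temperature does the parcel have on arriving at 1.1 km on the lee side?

5.84°C

200 → 1100 m (dry, 9.6°C/km): ΔT = -9.6 × 0.9 = -8.64°C → T = 2.76°C
1100 → 2200 m (saturated, 6.8°C/km): ΔT = -6.8 × 1.1 = -7.48°C → T = -4.72°C
2200 → 1100 m (dry descent, 9.6°C/km): ΔT = +9.6 × 1.1 = +10.56°C → T = 5.84°C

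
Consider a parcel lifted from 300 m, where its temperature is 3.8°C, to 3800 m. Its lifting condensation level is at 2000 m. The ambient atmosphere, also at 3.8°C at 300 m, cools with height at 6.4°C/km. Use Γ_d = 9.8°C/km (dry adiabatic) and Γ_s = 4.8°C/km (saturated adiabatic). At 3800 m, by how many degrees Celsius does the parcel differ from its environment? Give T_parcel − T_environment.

Parcel:
  300–2000 m, dry: Δz = 1.7 km ⇒ ΔT = -16.66°C; T = -12.86°C
  2000–3800 m, saturated: Δz = 1.8 km ⇒ ΔT = -8.64°C; T = -21.5°C
Environment:
  300–3800 m, environment: Δz = 3.5 km ⇒ ΔT = -22.4°C; T = -18.6°C
T_parcel − T_env = -21.5 − (-18.6) = -2.9°C

-2.9°C (parcel cooler than environment)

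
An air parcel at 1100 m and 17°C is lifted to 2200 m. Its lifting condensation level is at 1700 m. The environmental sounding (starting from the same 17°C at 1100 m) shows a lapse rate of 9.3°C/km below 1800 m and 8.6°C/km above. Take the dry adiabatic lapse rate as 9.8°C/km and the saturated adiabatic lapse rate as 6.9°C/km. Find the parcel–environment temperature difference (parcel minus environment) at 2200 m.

+0.62°C (parcel warmer than environment)

Parcel:
  From 1100 m to 1700 m (dry): cools by 9.8 × 0.6 = 5.88°C, giving 11.12°C.
  From 1700 m to 2200 m (saturated): cools by 6.9 × 0.5 = 3.45°C, giving 7.67°C.
Environment:
  From 1100 m to 1800 m (environment, lower layer): cools by 9.3 × 0.7 = 6.51°C, giving 10.49°C.
  From 1800 m to 2200 m (environment, upper layer): cools by 8.6 × 0.4 = 3.44°C, giving 7.05°C.
T_parcel − T_env = 7.67 − 7.05 = +0.62°C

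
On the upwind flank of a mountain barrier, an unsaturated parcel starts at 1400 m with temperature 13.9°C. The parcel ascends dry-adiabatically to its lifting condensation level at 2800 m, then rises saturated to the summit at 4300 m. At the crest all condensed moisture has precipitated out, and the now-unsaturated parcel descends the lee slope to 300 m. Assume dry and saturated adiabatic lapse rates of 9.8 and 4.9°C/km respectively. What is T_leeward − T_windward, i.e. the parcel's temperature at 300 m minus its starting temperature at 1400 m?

+18.13°C

1400 → 2800 m (dry, 9.8°C/km): ΔT = -9.8 × 1.4 = -13.72°C → T = 0.18°C
2800 → 4300 m (saturated, 4.9°C/km): ΔT = -4.9 × 1.5 = -7.35°C → T = -7.17°C
4300 → 300 m (dry descent, 9.8°C/km): ΔT = +9.8 × 4 = +39.2°C → T = 32.03°C
Net change vs windward start: 32.03 − 13.9 = +18.13°C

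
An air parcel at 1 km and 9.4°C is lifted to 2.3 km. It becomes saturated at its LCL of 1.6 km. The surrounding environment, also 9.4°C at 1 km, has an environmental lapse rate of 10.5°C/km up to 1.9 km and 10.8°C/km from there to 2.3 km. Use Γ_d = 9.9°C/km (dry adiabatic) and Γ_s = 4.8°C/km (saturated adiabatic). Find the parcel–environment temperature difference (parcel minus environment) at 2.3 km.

Parcel:
  1000 → 1600 m (dry, 9.9°C/km): ΔT = -9.9 × 0.6 = -5.94°C → T = 3.46°C
  1600 → 2300 m (saturated, 4.8°C/km): ΔT = -4.8 × 0.7 = -3.36°C → T = 0.1°C
Environment:
  1000 → 1900 m (environment, lower layer, 10.5°C/km): ΔT = -10.5 × 0.9 = -9.45°C → T = -0.05°C
  1900 → 2300 m (environment, upper layer, 10.8°C/km): ΔT = -10.8 × 0.4 = -4.32°C → T = -4.37°C
T_parcel − T_env = 0.1 − (-4.37) = +4.47°C

+4.47°C (parcel warmer than environment)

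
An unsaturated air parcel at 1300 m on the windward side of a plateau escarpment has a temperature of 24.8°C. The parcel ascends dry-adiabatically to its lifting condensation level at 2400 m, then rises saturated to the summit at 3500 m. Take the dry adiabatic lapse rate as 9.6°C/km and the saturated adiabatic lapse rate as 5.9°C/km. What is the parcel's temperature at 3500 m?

From 1300 m to 2400 m (dry): cools by 9.6 × 1.1 = 10.56°C, giving 14.24°C.
From 2400 m to 3500 m (saturated): cools by 5.9 × 1.1 = 6.49°C, giving 7.75°C.

7.75°C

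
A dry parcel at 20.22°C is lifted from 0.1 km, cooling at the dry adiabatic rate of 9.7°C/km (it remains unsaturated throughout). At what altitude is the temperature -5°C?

Height above start = (20.22 − (-5)) / 9.7 = 2.6 km
Altitude = 100 m + 2600 m = 2700 m

2.7 km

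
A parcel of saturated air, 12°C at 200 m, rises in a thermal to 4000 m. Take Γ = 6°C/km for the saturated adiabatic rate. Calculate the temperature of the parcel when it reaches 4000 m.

200 → 4000 m (saturated adiabatic, 6°C/km): ΔT = -6 × 3.8 = -22.8°C → T = -10.8°C

-10.8°C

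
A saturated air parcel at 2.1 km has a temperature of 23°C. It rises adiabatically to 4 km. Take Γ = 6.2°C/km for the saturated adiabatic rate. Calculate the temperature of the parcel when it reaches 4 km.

11.22°C

From 2100 m to 4000 m (saturated adiabatic): cools by 6.2 × 1.9 = 11.78°C, giving 11.22°C.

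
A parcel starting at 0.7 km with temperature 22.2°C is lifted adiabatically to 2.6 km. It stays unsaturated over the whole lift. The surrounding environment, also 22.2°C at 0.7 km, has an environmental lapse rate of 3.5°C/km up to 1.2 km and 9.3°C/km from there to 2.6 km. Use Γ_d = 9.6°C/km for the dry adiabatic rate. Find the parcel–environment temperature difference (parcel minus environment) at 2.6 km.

-3.47°C (parcel cooler than environment)

Parcel:
  700–2600 m, dry: Δz = 1.9 km ⇒ ΔT = -18.24°C; T = 3.96°C
Environment:
  700–1200 m, environment, lower layer: Δz = 0.5 km ⇒ ΔT = -1.75°C; T = 20.45°C
  1200–2600 m, environment, upper layer: Δz = 1.4 km ⇒ ΔT = -13.02°C; T = 7.43°C
T_parcel − T_env = 3.96 − 7.43 = -3.47°C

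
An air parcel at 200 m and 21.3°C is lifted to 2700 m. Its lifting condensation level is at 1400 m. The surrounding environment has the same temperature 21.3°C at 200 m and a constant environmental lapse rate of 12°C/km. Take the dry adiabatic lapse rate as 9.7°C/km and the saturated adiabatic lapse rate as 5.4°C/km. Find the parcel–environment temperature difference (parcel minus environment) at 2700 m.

Parcel:
  200–1400 m, dry: Δz = 1.2 km ⇒ ΔT = -11.64°C; T = 9.66°C
  1400–2700 m, saturated: Δz = 1.3 km ⇒ ΔT = -7.02°C; T = 2.64°C
Environment:
  200–2700 m, environment: Δz = 2.5 km ⇒ ΔT = -30°C; T = -8.7°C
T_parcel − T_env = 2.64 − (-8.7) = +11.34°C

+11.34°C (parcel warmer than environment)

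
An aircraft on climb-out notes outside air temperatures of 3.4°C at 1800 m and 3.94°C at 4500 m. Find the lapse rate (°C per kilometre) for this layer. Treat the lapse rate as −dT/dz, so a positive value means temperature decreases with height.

Γ = −ΔT/Δz = (3.4 − 3.94) / (4500 − 1800) m
  = -0.54°C / 2.7 km = -0.2°C/km

-0.2°C/km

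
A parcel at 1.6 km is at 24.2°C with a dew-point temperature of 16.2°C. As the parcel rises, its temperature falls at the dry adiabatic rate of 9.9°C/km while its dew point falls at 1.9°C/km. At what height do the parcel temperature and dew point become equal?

T and T_d converge at 9.9 − 1.9 = 8°C per km
Height above start = (24.2 − 16.2) / 8 = 1 km
LCL altitude = 1600 m + 1000 m = 2600 m

2.6 km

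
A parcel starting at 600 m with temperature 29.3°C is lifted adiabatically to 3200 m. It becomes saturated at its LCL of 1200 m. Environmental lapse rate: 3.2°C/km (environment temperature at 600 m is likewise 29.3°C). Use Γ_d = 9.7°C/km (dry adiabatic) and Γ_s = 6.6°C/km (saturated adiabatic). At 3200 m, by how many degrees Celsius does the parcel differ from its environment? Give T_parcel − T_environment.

-10.7°C (parcel cooler than environment)

Parcel:
  From 600 m to 1200 m (dry): cools by 9.7 × 0.6 = 5.82°C, giving 23.48°C.
  From 1200 m to 3200 m (saturated): cools by 6.6 × 2 = 13.2°C, giving 10.28°C.
Environment:
  From 600 m to 3200 m (environment): cools by 3.2 × 2.6 = 8.32°C, giving 20.98°C.
T_parcel − T_env = 10.28 − 20.98 = -10.7°C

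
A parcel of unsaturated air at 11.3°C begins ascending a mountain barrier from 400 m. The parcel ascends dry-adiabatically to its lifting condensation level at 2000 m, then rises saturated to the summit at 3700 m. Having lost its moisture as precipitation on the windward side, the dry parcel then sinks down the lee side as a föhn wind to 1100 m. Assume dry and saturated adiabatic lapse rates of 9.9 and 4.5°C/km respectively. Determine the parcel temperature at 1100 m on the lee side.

13.55°C

From 400 m to 2000 m (dry): cools by 9.9 × 1.6 = 15.84°C, giving -4.54°C.
From 2000 m to 3700 m (saturated): cools by 4.5 × 1.7 = 7.65°C, giving -12.19°C.
From 3700 m to 1100 m (dry descent): warms by 9.9 × 2.6 = 25.74°C, giving 13.55°C.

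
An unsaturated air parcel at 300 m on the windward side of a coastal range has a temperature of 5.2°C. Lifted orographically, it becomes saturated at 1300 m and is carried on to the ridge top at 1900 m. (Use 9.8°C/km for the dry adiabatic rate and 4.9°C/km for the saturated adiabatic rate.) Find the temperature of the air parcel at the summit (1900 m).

300–1300 m, dry: Δz = 1 km ⇒ ΔT = -9.8°C; T = -4.6°C
1300–1900 m, saturated: Δz = 0.6 km ⇒ ΔT = -2.94°C; T = -7.54°C

-7.54°C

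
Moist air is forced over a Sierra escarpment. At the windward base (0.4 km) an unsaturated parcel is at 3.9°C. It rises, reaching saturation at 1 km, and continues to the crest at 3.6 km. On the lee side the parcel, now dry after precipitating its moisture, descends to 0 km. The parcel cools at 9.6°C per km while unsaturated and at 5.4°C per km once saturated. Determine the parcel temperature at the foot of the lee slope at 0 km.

18.66°C

400–1000 m, dry: Δz = 0.6 km ⇒ ΔT = -5.76°C; T = -1.86°C
1000–3600 m, saturated: Δz = 2.6 km ⇒ ΔT = -14.04°C; T = -15.9°C
3600–0 m, dry descent: Δz = 3.6 km ⇒ ΔT = +34.56°C; T = 18.66°C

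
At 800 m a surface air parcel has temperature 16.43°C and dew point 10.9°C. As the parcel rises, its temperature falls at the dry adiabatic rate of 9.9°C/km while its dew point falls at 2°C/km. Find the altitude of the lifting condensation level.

1500 m

T and T_d converge at 9.9 − 2 = 7.9°C per km
Height above start = (16.43 − 10.9) / 7.9 = 0.7 km
LCL altitude = 800 m + 700 m = 1500 m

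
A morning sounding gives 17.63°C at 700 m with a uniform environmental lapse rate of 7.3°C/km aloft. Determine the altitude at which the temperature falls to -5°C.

Height above start = (17.63 − (-5)) / 7.3 = 3.1 km
Altitude = 700 m + 3100 m = 3800 m

3800 m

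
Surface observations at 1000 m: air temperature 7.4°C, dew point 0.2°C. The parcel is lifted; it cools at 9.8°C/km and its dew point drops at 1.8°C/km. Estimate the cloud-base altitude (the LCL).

1900 m

T and T_d converge at 9.8 − 1.8 = 8°C per km
Height above start = (7.4 − 0.2) / 8 = 0.9 km
LCL altitude = 1000 m + 900 m = 1900 m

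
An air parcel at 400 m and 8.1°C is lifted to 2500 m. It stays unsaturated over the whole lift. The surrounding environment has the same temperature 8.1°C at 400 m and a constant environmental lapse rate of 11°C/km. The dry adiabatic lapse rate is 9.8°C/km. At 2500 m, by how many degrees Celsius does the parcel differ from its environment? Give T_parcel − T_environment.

Parcel:
  400 → 2500 m (dry, 9.8°C/km): ΔT = -9.8 × 2.1 = -20.58°C → T = -12.48°C
Environment:
  400 → 2500 m (environment, 11°C/km): ΔT = -11 × 2.1 = -23.1°C → T = -15°C
T_parcel − T_env = -12.48 − (-15) = +2.52°C

+2.52°C (parcel warmer than environment)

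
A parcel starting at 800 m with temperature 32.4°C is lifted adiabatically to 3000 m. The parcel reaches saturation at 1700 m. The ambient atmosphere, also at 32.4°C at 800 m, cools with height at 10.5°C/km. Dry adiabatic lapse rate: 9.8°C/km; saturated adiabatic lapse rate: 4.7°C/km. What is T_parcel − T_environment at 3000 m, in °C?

Parcel:
  800–1700 m, dry: Δz = 0.9 km ⇒ ΔT = -8.82°C; T = 23.58°C
  1700–3000 m, saturated: Δz = 1.3 km ⇒ ΔT = -6.11°C; T = 17.47°C
Environment:
  800–3000 m, environment: Δz = 2.2 km ⇒ ΔT = -23.1°C; T = 9.3°C
T_parcel − T_env = 17.47 − 9.3 = +8.17°C

+8.17°C (parcel warmer than environment)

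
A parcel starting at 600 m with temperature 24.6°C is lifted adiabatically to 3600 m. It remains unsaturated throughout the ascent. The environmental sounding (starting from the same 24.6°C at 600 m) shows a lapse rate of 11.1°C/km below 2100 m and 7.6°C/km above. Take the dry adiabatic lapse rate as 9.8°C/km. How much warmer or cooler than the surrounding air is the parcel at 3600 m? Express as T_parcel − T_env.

Parcel:
  600 → 3600 m (dry, 9.8°C/km): ΔT = -9.8 × 3 = -29.4°C → T = -4.8°C
Environment:
  600 → 2100 m (environment, lower layer, 11.1°C/km): ΔT = -11.1 × 1.5 = -16.65°C → T = 7.95°C
  2100 → 3600 m (environment, upper layer, 7.6°C/km): ΔT = -7.6 × 1.5 = -11.4°C → T = -3.45°C
T_parcel − T_env = -4.8 − (-3.45) = -1.35°C

-1.35°C (parcel cooler than environment)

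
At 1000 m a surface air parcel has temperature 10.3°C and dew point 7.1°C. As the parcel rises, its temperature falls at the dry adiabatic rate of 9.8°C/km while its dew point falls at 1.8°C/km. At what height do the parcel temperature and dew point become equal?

T and T_d converge at 9.8 − 1.8 = 8°C per km
Height above start = (10.3 − 7.1) / 8 = 0.4 km
LCL altitude = 1000 m + 400 m = 1400 m

1400 m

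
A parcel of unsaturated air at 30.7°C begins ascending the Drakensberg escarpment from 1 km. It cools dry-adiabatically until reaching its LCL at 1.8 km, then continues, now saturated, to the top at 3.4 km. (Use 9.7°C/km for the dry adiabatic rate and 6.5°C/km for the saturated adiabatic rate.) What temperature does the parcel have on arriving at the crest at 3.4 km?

12.54°C

From 1000 m to 1800 m (dry): cools by 9.7 × 0.8 = 7.76°C, giving 22.94°C.
From 1800 m to 3400 m (saturated): cools by 6.5 × 1.6 = 10.4°C, giving 12.54°C.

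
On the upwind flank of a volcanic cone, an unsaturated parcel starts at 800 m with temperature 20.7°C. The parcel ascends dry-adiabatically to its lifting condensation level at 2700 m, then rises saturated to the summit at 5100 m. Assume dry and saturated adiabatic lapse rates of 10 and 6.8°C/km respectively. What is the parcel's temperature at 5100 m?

-14.62°C

From 800 m to 2700 m (dry): cools by 10 × 1.9 = 19°C, giving 1.7°C.
From 2700 m to 5100 m (saturated): cools by 6.8 × 2.4 = 16.32°C, giving -14.62°C.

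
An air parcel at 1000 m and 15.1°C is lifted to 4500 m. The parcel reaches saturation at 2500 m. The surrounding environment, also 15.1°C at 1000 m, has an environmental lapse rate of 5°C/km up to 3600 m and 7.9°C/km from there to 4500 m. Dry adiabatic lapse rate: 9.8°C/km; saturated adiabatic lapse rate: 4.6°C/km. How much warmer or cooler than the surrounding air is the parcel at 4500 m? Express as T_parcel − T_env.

-3.79°C (parcel cooler than environment)

Parcel:
  1000–2500 m, dry: Δz = 1.5 km ⇒ ΔT = -14.7°C; T = 0.4°C
  2500–4500 m, saturated: Δz = 2 km ⇒ ΔT = -9.2°C; T = -8.8°C
Environment:
  1000–3600 m, environment, lower layer: Δz = 2.6 km ⇒ ΔT = -13°C; T = 2.1°C
  3600–4500 m, environment, upper layer: Δz = 0.9 km ⇒ ΔT = -7.11°C; T = -5.01°C
T_parcel − T_env = -8.8 − (-5.01) = -3.79°C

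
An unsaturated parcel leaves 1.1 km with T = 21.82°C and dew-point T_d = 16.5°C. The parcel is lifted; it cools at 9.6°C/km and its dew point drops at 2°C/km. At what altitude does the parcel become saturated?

T and T_d converge at 9.6 − 2 = 7.6°C per km
Height above start = (21.82 − 16.5) / 7.6 = 0.7 km
LCL altitude = 1100 m + 700 m = 1800 m

1.8 km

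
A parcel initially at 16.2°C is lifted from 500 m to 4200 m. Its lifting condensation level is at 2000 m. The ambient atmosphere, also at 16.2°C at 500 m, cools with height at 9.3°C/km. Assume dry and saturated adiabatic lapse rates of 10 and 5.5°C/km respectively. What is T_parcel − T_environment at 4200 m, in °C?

Parcel:
  From 500 m to 2000 m (dry): cools by 10 × 1.5 = 15°C, giving 1.2°C.
  From 2000 m to 4200 m (saturated): cools by 5.5 × 2.2 = 12.1°C, giving -10.9°C.
Environment:
  From 500 m to 4200 m (environment): cools by 9.3 × 3.7 = 34.41°C, giving -18.21°C.
T_parcel − T_env = -10.9 − (-18.21) = +7.31°C

+7.31°C (parcel warmer than environment)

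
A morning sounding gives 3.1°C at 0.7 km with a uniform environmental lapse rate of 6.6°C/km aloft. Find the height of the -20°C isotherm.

Height above start = (3.1 − (-20)) / 6.6 = 3.5 km
Altitude = 700 m + 3500 m = 4200 m

4.2 km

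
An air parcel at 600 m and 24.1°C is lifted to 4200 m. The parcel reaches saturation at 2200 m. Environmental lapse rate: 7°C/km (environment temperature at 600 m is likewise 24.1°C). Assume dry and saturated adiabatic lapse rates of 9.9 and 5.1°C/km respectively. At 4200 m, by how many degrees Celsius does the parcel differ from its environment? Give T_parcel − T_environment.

Parcel:
  600–2200 m, dry: Δz = 1.6 km ⇒ ΔT = -15.84°C; T = 8.26°C
  2200–4200 m, saturated: Δz = 2 km ⇒ ΔT = -10.2°C; T = -1.94°C
Environment:
  600–4200 m, environment: Δz = 3.6 km ⇒ ΔT = -25.2°C; T = -1.1°C
T_parcel − T_env = -1.94 − (-1.1) = -0.84°C

-0.84°C (parcel cooler than environment)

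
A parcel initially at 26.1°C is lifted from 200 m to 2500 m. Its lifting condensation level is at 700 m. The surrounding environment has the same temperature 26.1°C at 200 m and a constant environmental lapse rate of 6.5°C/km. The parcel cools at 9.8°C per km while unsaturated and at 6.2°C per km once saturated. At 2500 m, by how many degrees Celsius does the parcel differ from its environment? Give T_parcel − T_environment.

-1.11°C (parcel cooler than environment)

Parcel:
  Dry to 700 m: -9.8 × 0.5 km = -4.9°C, so T = 21.2°C.
  Saturated to 2500 m: -6.2 × 1.8 km = -11.16°C, so T = 10.04°C.
Environment:
  Environment to 2500 m: -6.5 × 2.3 km = -14.95°C, so T = 11.15°C.
T_parcel − T_env = 10.04 − 11.15 = -1.11°C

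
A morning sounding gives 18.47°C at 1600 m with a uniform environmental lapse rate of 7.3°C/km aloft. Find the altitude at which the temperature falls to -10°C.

Height above start = (18.47 − (-10)) / 7.3 = 3.9 km
Altitude = 1600 m + 3900 m = 5500 m

5500 m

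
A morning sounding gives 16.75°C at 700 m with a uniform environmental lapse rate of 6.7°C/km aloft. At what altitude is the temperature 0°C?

Height above start = (16.75 − 0) / 6.7 = 2.5 km
Altitude = 700 m + 2500 m = 3200 m

3200 m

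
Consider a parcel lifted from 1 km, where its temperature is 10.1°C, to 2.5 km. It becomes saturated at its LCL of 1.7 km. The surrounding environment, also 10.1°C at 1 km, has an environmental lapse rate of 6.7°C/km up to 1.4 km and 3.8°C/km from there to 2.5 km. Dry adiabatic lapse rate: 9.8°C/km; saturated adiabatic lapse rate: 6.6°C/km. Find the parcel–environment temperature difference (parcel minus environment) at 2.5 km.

Parcel:
  Dry to 1700 m: -9.8 × 0.7 km = -6.86°C, so T = 3.24°C.
  Saturated to 2500 m: -6.6 × 0.8 km = -5.28°C, so T = -2.04°C.
Environment:
  Environment, lower layer to 1400 m: -6.7 × 0.4 km = -2.68°C, so T = 7.42°C.
  Environment, upper layer to 2500 m: -3.8 × 1.1 km = -4.18°C, so T = 3.24°C.
T_parcel − T_env = -2.04 − 3.24 = -5.28°C

-5.28°C (parcel cooler than environment)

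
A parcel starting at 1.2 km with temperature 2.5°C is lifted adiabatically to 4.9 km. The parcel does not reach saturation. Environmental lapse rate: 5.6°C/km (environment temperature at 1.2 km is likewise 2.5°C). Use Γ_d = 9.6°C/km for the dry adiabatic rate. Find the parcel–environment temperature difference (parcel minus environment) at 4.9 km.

-14.8°C (parcel cooler than environment)

Parcel:
  1200 → 4900 m (dry, 9.6°C/km): ΔT = -9.6 × 3.7 = -35.52°C → T = -33.02°C
Environment:
  1200 → 4900 m (environment, 5.6°C/km): ΔT = -5.6 × 3.7 = -20.72°C → T = -18.22°C
T_parcel − T_env = -33.02 − (-18.22) = -14.8°C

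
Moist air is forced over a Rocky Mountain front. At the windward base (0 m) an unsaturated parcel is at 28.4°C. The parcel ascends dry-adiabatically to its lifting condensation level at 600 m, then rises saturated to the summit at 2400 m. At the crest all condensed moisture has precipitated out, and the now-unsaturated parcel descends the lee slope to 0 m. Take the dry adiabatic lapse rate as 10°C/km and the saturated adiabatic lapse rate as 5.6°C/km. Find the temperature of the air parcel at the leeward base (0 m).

36.32°C

0 → 600 m (dry, 10°C/km): ΔT = -10 × 0.6 = -6°C → T = 22.4°C
600 → 2400 m (saturated, 5.6°C/km): ΔT = -5.6 × 1.8 = -10.08°C → T = 12.32°C
2400 → 0 m (dry descent, 10°C/km): ΔT = +10 × 2.4 = +24°C → T = 36.32°C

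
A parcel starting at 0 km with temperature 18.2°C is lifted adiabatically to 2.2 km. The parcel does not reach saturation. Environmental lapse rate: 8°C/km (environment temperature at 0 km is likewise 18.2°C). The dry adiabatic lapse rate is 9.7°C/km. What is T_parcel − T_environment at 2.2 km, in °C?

-3.74°C (parcel cooler than environment)

Parcel:
  0 → 2200 m (dry, 9.7°C/km): ΔT = -9.7 × 2.2 = -21.34°C → T = -3.14°C
Environment:
  0 → 2200 m (environment, 8°C/km): ΔT = -8 × 2.2 = -17.6°C → T = 0.6°C
T_parcel − T_env = -3.14 − 0.6 = -3.74°C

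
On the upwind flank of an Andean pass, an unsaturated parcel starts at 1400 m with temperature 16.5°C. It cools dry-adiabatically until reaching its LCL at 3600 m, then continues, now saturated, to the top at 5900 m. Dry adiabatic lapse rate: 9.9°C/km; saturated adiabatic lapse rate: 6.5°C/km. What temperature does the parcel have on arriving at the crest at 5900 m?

-20.23°C

Dry to 3600 m: -9.9 × 2.2 km = -21.78°C, so T = -5.28°C.
Saturated to 5900 m: -6.5 × 2.3 km = -14.95°C, so T = -20.23°C.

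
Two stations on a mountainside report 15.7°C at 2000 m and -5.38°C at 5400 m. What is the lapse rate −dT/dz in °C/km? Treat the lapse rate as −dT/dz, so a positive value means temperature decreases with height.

Γ = −ΔT/Δz = (15.7 − (-5.38)) / (5400 − 2000) m
  = 21.08°C / 3.4 km = 6.2°C/km

6.2°C/km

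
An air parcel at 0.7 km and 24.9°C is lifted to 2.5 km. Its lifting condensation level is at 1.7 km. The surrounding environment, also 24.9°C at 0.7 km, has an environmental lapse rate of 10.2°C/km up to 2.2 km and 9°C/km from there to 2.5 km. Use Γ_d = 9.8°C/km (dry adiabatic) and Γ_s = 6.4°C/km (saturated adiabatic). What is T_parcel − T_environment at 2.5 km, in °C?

Parcel:
  Dry to 1700 m: -9.8 × 1 km = -9.8°C, so T = 15.1°C.
  Saturated to 2500 m: -6.4 × 0.8 km = -5.12°C, so T = 9.98°C.
Environment:
  Environment, lower layer to 2200 m: -10.2 × 1.5 km = -15.3°C, so T = 9.6°C.
  Environment, upper layer to 2500 m: -9 × 0.3 km = -2.7°C, so T = 6.9°C.
T_parcel − T_env = 9.98 − 6.9 = +3.08°C

+3.08°C (parcel warmer than environment)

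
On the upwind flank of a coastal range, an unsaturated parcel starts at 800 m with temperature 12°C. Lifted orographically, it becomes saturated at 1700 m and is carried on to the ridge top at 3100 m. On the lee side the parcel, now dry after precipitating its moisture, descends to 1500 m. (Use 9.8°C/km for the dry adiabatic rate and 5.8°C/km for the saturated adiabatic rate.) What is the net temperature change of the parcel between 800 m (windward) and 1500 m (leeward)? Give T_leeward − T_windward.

-1.26°C

800–1700 m, dry: Δz = 0.9 km ⇒ ΔT = -8.82°C; T = 3.18°C
1700–3100 m, saturated: Δz = 1.4 km ⇒ ΔT = -8.12°C; T = -4.94°C
3100–1500 m, dry descent: Δz = 1.6 km ⇒ ΔT = +15.68°C; T = 10.74°C
Net change vs windward start: 10.74 − 12 = -1.26°C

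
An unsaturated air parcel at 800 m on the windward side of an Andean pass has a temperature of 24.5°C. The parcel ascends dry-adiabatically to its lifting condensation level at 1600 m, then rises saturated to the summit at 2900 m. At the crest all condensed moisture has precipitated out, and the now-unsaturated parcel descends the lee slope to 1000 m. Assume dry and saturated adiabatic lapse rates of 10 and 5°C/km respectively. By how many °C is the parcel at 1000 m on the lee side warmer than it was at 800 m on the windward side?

800–1600 m, dry: Δz = 0.8 km ⇒ ΔT = -8°C; T = 16.5°C
1600–2900 m, saturated: Δz = 1.3 km ⇒ ΔT = -6.5°C; T = 10°C
2900–1000 m, dry descent: Δz = 1.9 km ⇒ ΔT = +19°C; T = 29°C
Net change vs windward start: 29 − 24.5 = +4.5°C

+4.5°C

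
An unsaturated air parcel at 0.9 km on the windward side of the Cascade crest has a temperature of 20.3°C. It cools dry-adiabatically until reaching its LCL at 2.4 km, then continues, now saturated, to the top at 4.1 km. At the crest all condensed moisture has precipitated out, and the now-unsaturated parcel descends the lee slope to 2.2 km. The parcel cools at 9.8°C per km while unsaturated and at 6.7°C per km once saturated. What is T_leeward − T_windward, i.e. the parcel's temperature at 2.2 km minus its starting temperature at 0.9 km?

Dry to 2400 m: -9.8 × 1.5 km = -14.7°C, so T = 5.6°C.
Saturated to 4100 m: -6.7 × 1.7 km = -11.39°C, so T = -5.79°C.
Dry descent to 2200 m: +9.8 × 1.9 km = +18.62°C, so T = 12.83°C.
Net change vs windward start: 12.83 − 20.3 = -7.47°C

-7.47°C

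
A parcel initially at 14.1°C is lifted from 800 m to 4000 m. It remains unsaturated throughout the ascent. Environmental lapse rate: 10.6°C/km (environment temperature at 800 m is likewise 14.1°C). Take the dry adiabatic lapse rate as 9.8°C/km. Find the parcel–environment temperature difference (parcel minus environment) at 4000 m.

+2.56°C (parcel warmer than environment)

Parcel:
  800–4000 m, dry: Δz = 3.2 km ⇒ ΔT = -31.36°C; T = -17.26°C
Environment:
  800–4000 m, environment: Δz = 3.2 km ⇒ ΔT = -33.92°C; T = -19.82°C
T_parcel − T_env = -17.26 − (-19.82) = +2.56°C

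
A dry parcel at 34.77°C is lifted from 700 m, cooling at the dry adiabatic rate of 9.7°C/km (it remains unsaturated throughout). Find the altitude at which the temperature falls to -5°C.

4800 m

Height above start = (34.77 − (-5)) / 9.7 = 4.1 km
Altitude = 700 m + 4100 m = 4800 m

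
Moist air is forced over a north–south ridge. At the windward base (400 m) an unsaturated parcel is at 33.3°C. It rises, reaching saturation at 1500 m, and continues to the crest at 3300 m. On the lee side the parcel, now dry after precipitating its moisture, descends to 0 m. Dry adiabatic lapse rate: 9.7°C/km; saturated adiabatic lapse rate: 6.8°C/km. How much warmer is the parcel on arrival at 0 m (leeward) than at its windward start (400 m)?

400–1500 m, dry: Δz = 1.1 km ⇒ ΔT = -10.67°C; T = 22.63°C
1500–3300 m, saturated: Δz = 1.8 km ⇒ ΔT = -12.24°C; T = 10.39°C
3300–0 m, dry descent: Δz = 3.3 km ⇒ ΔT = +32.01°C; T = 42.4°C
Net change vs windward start: 42.4 − 33.3 = +9.1°C

+9.1°C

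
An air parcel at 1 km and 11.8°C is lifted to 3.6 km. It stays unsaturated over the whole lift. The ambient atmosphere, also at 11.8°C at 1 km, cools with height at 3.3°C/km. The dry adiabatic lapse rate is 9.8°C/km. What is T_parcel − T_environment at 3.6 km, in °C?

Parcel:
  Dry to 3600 m: -9.8 × 2.6 km = -25.48°C, so T = -13.68°C.
Environment:
  Environment to 3600 m: -3.3 × 2.6 km = -8.58°C, so T = 3.22°C.
T_parcel − T_env = -13.68 − 3.22 = -16.9°C

-16.9°C (parcel cooler than environment)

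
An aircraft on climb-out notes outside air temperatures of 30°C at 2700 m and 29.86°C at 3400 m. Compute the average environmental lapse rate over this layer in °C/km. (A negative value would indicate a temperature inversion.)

Γ = −ΔT/Δz = (30 − 29.86) / (3400 − 2700) m
  = 0.14°C / 0.7 km = 0.2°C/km

0.2°C/km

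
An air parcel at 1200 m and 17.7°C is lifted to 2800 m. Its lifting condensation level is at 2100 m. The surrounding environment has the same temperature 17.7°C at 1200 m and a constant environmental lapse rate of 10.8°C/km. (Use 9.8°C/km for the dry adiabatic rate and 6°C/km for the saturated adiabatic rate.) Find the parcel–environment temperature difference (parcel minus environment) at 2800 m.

+4.26°C (parcel warmer than environment)

Parcel:
  1200 → 2100 m (dry, 9.8°C/km): ΔT = -9.8 × 0.9 = -8.82°C → T = 8.88°C
  2100 → 2800 m (saturated, 6°C/km): ΔT = -6 × 0.7 = -4.2°C → T = 4.68°C
Environment:
  1200 → 2800 m (environment, 10.8°C/km): ΔT = -10.8 × 1.6 = -17.28°C → T = 0.42°C
T_parcel − T_env = 4.68 − 0.42 = +4.26°C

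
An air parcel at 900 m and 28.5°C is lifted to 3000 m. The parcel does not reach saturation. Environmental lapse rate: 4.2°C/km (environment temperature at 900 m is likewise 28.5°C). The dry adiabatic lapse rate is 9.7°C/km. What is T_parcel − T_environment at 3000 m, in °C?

Parcel:
  900 → 3000 m (dry, 9.7°C/km): ΔT = -9.7 × 2.1 = -20.37°C → T = 8.13°C
Environment:
  900 → 3000 m (environment, 4.2°C/km): ΔT = -4.2 × 2.1 = -8.82°C → T = 19.68°C
T_parcel − T_env = 8.13 − 19.68 = -11.55°C

-11.55°C (parcel cooler than environment)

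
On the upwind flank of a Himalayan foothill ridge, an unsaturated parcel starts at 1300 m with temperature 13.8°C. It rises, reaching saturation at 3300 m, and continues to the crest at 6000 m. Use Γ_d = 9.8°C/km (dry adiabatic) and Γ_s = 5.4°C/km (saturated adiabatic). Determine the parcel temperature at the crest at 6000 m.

-20.38°C

Dry to 3300 m: -9.8 × 2 km = -19.6°C, so T = -5.8°C.
Saturated to 6000 m: -5.4 × 2.7 km = -14.58°C, so T = -20.38°C.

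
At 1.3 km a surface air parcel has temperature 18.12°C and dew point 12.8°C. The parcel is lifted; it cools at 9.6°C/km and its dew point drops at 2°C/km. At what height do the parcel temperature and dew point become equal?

2 km

T and T_d converge at 9.6 − 2 = 7.6°C per km
Height above start = (18.12 − 12.8) / 7.6 = 0.7 km
LCL altitude = 1300 m + 700 m = 2000 m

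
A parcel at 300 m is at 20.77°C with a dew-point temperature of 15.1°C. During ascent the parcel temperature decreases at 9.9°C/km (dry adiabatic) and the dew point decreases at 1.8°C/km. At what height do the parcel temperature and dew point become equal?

T and T_d converge at 9.9 − 1.8 = 8.1°C per km
Height above start = (20.77 − 15.1) / 8.1 = 0.7 km
LCL altitude = 300 m + 700 m = 1000 m

1000 m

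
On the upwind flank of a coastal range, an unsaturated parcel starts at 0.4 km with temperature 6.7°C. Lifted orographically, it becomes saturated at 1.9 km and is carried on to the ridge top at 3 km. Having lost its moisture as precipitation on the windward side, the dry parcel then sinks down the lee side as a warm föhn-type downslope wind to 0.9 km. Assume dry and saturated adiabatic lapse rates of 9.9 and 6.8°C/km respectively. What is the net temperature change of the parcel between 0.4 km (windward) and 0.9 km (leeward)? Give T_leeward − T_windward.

-1.54°C

Dry to 1900 m: -9.9 × 1.5 km = -14.85°C, so T = -8.15°C.
Saturated to 3000 m: -6.8 × 1.1 km = -7.48°C, so T = -15.63°C.
Dry descent to 900 m: +9.9 × 2.1 km = +20.79°C, so T = 5.16°C.
Net change vs windward start: 5.16 − 6.7 = -1.54°C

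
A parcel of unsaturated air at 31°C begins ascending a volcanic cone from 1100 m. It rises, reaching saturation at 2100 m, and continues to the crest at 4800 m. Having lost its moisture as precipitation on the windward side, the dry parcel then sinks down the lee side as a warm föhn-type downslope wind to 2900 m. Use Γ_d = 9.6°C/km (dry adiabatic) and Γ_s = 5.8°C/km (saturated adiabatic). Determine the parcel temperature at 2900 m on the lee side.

From 1100 m to 2100 m (dry): cools by 9.6 × 1 = 9.6°C, giving 21.4°C.
From 2100 m to 4800 m (saturated): cools by 5.8 × 2.7 = 15.66°C, giving 5.74°C.
From 4800 m to 2900 m (dry descent): warms by 9.6 × 1.9 = 18.24°C, giving 23.98°C.

23.98°C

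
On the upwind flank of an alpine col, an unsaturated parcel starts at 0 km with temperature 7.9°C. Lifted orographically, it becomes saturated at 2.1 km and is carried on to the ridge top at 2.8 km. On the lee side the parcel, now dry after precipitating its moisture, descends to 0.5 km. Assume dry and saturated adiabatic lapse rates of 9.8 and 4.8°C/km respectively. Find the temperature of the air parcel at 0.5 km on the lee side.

Dry to 2100 m: -9.8 × 2.1 km = -20.58°C, so T = -12.68°C.
Saturated to 2800 m: -4.8 × 0.7 km = -3.36°C, so T = -16.04°C.
Dry descent to 500 m: +9.8 × 2.3 km = +22.54°C, so T = 6.5°C.

6.5°C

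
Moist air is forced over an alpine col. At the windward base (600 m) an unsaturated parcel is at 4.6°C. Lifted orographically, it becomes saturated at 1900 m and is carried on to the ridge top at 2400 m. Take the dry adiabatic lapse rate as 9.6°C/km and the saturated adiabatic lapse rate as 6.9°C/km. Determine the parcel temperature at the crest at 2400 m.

-11.33°C

600–1900 m, dry: Δz = 1.3 km ⇒ ΔT = -12.48°C; T = -7.88°C
1900–2400 m, saturated: Δz = 0.5 km ⇒ ΔT = -3.45°C; T = -11.33°C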